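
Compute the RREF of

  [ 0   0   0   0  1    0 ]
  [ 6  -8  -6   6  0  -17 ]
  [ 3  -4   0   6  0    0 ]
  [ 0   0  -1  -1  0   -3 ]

[[1, -4/3, 0, 2, 0, 0], [0, 0, 1, 1, 0, 0], [0, 0, 0, 0, 1, 0], [0, 0, 0, 0, 0, 1]]

R1 <=> R2
R1 → 1/6·R1
R3 → R3 − 3·R1
R2 <=> R3
R2 → 1/3·R2
R4 → R4 + R2
R4 → -6·R4
R2 → R2 − 17/6·R4
R1 → R1 + 17/6·R4
R1 → R1 + R2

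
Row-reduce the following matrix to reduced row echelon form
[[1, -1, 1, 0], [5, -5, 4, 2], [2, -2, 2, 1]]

R2 -> R2 − 5·R1
  [ 1  -1   1  0 ]
  [ 0   0  -1  2 ]
  [ 2  -2   2  1 ]
R3 -> R3 − 2·R1
  [ 1  -1   1  0 ]
  [ 0   0  -1  2 ]
  [ 0   0   0  1 ]
R2 -> -1·R2
  [ 1  -1  1   0 ]
  [ 0   0  1  -2 ]
  [ 0   0  0   1 ]
R2 -> R2 + 2·R3
  [ 1  -1  1  0 ]
  [ 0   0  1  0 ]
  [ 0   0  0  1 ]
R1 -> R1 − R2
  [ 1  -1  0  0 ]
  [ 0   0  1  0 ]
  [ 0   0  0  1 ]

[[1, -1, 0, 0], [0, 0, 1, 0], [0, 0, 0, 1]]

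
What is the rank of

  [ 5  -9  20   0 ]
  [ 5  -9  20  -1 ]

rank = 2

ρ1 -> 1/5·ρ1
  [ 1  -9/5   4   0 ]
  [ 5    -9  20  -1 ]
ρ2 -> ρ2 − 5·ρ1
  [ 1  -9/5  4   0 ]
  [ 0     0  0  -1 ]
ρ2 -> -1·ρ2
  [ 1  -9/5  4  0 ]
  [ 0     0  0  1 ]
The reduced form has 2 nonzero rows.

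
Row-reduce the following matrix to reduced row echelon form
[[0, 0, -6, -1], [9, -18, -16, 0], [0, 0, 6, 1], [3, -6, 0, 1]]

[[1, -2, 0, 0], [0, 0, 1, 0], [0, 0, 0, 1], [0, 0, 0, 0]]

Swap R1 and R2.
  [ 9  -18  -16   0 ]
  [ 0    0   -6  -1 ]
  [ 0    0    6   1 ]
  [ 3   -6    0   1 ]
Multiply R1 by 1/9.
  [ 1  -2  -16/9   0 ]
  [ 0   0     -6  -1 ]
  [ 0   0      6   1 ]
  [ 3  -6      0   1 ]
Subtract 3 times R1 from R4.
  [ 1  -2  -16/9   0 ]
  [ 0   0     -6  -1 ]
  [ 0   0      6   1 ]
  [ 0   0   16/3   1 ]
Multiply R2 by -1/6.
  [ 1  -2  -16/9    0 ]
  [ 0   0      1  1/6 ]
  [ 0   0      6    1 ]
  [ 0   0   16/3    1 ]
Subtract 6 times R2 from R3.
  [ 1  -2  -16/9    0 ]
  [ 0   0      1  1/6 ]
  [ 0   0      0    0 ]
  [ 0   0   16/3    1 ]
Subtract 16/3 times R2 from R4.
  [ 1  -2  -16/9    0 ]
  [ 0   0      1  1/6 ]
  [ 0   0      0    0 ]
  [ 0   0      0  1/9 ]
Swap R3 and R4.
  [ 1  -2  -16/9    0 ]
  [ 0   0      1  1/6 ]
  [ 0   0      0  1/9 ]
  [ 0   0      0    0 ]
Multiply R3 by 9.
  [ 1  -2  -16/9    0 ]
  [ 0   0      1  1/6 ]
  [ 0   0      0    1 ]
  [ 0   0      0    0 ]
Subtract 1/6 times R3 from R2.
  [ 1  -2  -16/9  0 ]
  [ 0   0      1  0 ]
  [ 0   0      0  1 ]
  [ 0   0      0  0 ]
Add 16/9 times R2 to R1.
  [ 1  -2  0  0 ]
  [ 0   0  1  0 ]
  [ 0   0  0  1 ]
  [ 0   0  0  0 ]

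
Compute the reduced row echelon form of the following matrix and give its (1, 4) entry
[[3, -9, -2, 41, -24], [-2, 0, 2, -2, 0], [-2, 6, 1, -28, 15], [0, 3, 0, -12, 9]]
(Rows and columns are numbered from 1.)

ρ1 → 1/3·ρ1
  [  1  -3  -2/3  41/3  -8 ]
  [ -2   0     2    -2   0 ]
  [ -2   6     1   -28  15 ]
  [  0   3     0   -12   9 ]
ρ2 → ρ2 + 2·ρ1
  [  1  -3  -2/3  41/3   -8 ]
  [  0  -6   2/3  76/3  -16 ]
  [ -2   6     1   -28   15 ]
  [  0   3     0   -12    9 ]
ρ3 → ρ3 + 2·ρ1
  [ 1  -3  -2/3  41/3   -8 ]
  [ 0  -6   2/3  76/3  -16 ]
  [ 0   0  -1/3  -2/3   -1 ]
  [ 0   3     0   -12    9 ]
ρ2 → -1/6·ρ2
  [ 1  -3  -2/3   41/3   -8 ]
  [ 0   1  -1/9  -38/9  8/3 ]
  [ 0   0  -1/3   -2/3   -1 ]
  [ 0   3     0    -12    9 ]
ρ4 → ρ4 − 3·ρ2
  [ 1  -3  -2/3   41/3   -8 ]
  [ 0   1  -1/9  -38/9  8/3 ]
  [ 0   0  -1/3   -2/3   -1 ]
  [ 0   0   1/3    2/3    1 ]
ρ3 → -3·ρ3
  [ 1  -3  -2/3   41/3   -8 ]
  [ 0   1  -1/9  -38/9  8/3 ]
  [ 0   0     1      2    3 ]
  [ 0   0   1/3    2/3    1 ]
ρ4 → ρ4 − 1/3·ρ3
  [ 1  -3  -2/3   41/3   -8 ]
  [ 0   1  -1/9  -38/9  8/3 ]
  [ 0   0     1      2    3 ]
  [ 0   0     0      0    0 ]
ρ2 → ρ2 + 1/9·ρ3
  [ 1  -3  -2/3  41/3  -8 ]
  [ 0   1     0    -4   3 ]
  [ 0   0     1     2   3 ]
  [ 0   0     0     0   0 ]
ρ1 → ρ1 + 2/3·ρ3
  [ 1  -3  0  15  -6 ]
  [ 0   1  0  -4   3 ]
  [ 0   0  1   2   3 ]
  [ 0   0  0   0   0 ]
ρ1 → ρ1 + 3·ρ2
  [ 1  0  0   3  3 ]
  [ 0  1  0  -4  3 ]
  [ 0  0  1   2  3 ]
  [ 0  0  0   0  0 ]

3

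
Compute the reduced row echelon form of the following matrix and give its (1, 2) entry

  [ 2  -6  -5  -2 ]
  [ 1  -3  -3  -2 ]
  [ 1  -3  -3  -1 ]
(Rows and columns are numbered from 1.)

R1 ← 1/2·R1
  [ 1  -3  -5/2  -1 ]
  [ 1  -3    -3  -2 ]
  [ 1  -3    -3  -1 ]
R2 ← R2 − R1
  [ 1  -3  -5/2  -1 ]
  [ 0   0  -1/2  -1 ]
  [ 1  -3    -3  -1 ]
R3 ← R3 − R1
  [ 1  -3  -5/2  -1 ]
  [ 0   0  -1/2  -1 ]
  [ 0   0  -1/2   0 ]
R2 ← -2·R2
  [ 1  -3  -5/2  -1 ]
  [ 0   0     1   2 ]
  [ 0   0  -1/2   0 ]
R3 ← R3 + 1/2·R2
  [ 1  -3  -5/2  -1 ]
  [ 0   0     1   2 ]
  [ 0   0     0   1 ]
R2 ← R2 − 2·R3
  [ 1  -3  -5/2  -1 ]
  [ 0   0     1   0 ]
  [ 0   0     0   1 ]
R1 ← R1 + R3
  [ 1  -3  -5/2  0 ]
  [ 0   0     1  0 ]
  [ 0   0     0  1 ]
R1 ← R1 + 5/2·R2
  [ 1  -3  0  0 ]
  [ 0   0  1  0 ]
  [ 0   0  0  1 ]

-3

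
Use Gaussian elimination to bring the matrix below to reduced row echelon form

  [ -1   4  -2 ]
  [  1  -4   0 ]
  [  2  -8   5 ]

[[1, -4, 0], [0, 0, 1], [0, 0, 0]]

ρ1 -> -1·ρ1
ρ2 -> ρ2 − ρ1
ρ3 -> ρ3 − 2·ρ1
ρ2 -> -1/2·ρ2
ρ3 -> ρ3 − ρ2
ρ1 -> ρ1 − 2·ρ2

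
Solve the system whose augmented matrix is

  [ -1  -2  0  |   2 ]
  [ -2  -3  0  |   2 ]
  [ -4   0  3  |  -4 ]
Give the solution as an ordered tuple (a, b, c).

R1 := -1·R1
  [  1   2  0  |  -2 ]
  [ -2  -3  0  |   2 ]
  [ -4   0  3  |  -4 ]
R2 := R2 + 2·R1
  [  1  2  0  |  -2 ]
  [  0  1  0  |  -2 ]
  [ -4  0  3  |  -4 ]
R3 := R3 + 4·R1
  [ 1  2  0  |   -2 ]
  [ 0  1  0  |   -2 ]
  [ 0  8  3  |  -12 ]
R3 := R3 − 8·R2
  [ 1  2  0  |  -2 ]
  [ 0  1  0  |  -2 ]
  [ 0  0  3  |   4 ]
R3 := 1/3·R3
  [ 1  2  0  |   -2 ]
  [ 0  1  0  |   -2 ]
  [ 0  0  1  |  4/3 ]
R1 := R1 − 2·R2
  [ 1  0  0  |    2 ]
  [ 0  1  0  |   -2 ]
  [ 0  0  1  |  4/3 ]
Reading off the last column: a = 2, b = -2, c = 4/3.

(2, -2, 4/3)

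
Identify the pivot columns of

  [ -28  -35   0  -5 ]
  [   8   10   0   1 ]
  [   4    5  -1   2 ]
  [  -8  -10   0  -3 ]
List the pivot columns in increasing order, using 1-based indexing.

Multiply r1 by -1/28.
  [  1  5/4   0  5/28 ]
  [  8   10   0     1 ]
  [  4    5  -1     2 ]
  [ -8  -10   0    -3 ]
Subtract 8 times r1 from r2.
  [  1  5/4   0  5/28 ]
  [  0    0   0  -3/7 ]
  [  4    5  -1     2 ]
  [ -8  -10   0    -3 ]
Subtract 4 times r1 from r3.
  [  1  5/4   0  5/28 ]
  [  0    0   0  -3/7 ]
  [  0    0  -1   9/7 ]
  [ -8  -10   0    -3 ]
Add 8 times r1 to r4.
  [ 1  5/4   0   5/28 ]
  [ 0    0   0   -3/7 ]
  [ 0    0  -1    9/7 ]
  [ 0    0   0  -11/7 ]
Swap r2 and r3.
  [ 1  5/4   0   5/28 ]
  [ 0    0  -1    9/7 ]
  [ 0    0   0   -3/7 ]
  [ 0    0   0  -11/7 ]
Multiply r2 by -1.
  [ 1  5/4  0   5/28 ]
  [ 0    0  1   -9/7 ]
  [ 0    0  0   -3/7 ]
  [ 0    0  0  -11/7 ]
Multiply r3 by -7/3.
  [ 1  5/4  0   5/28 ]
  [ 0    0  1   -9/7 ]
  [ 0    0  0      1 ]
  [ 0    0  0  -11/7 ]
Add 11/7 times r3 to r4.
  [ 1  5/4  0  5/28 ]
  [ 0    0  1  -9/7 ]
  [ 0    0  0     1 ]
  [ 0    0  0     0 ]
Add 9/7 times r3 to r2.
  [ 1  5/4  0  5/28 ]
  [ 0    0  1     0 ]
  [ 0    0  0     1 ]
  [ 0    0  0     0 ]
Subtract 5/28 times r3 from r1.
  [ 1  5/4  0  0 ]
  [ 0    0  1  0 ]
  [ 0    0  0  1 ]
  [ 0    0  0  0 ]
Pivot columns are the columns containing a leading 1.

1, 3, 4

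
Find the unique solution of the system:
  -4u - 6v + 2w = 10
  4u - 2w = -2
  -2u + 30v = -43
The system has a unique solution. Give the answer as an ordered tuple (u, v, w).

Form the augmented matrix and row-reduce:
  [ -4  -6   2  |   10 ]
  [  4   0  -2  |   -2 ]
  [ -2  30   0  |  -43 ]
Multiply r1 by -1/4.
  [  1  3/2  -1/2  |  -5/2 ]
  [  4    0    -2  |    -2 ]
  [ -2   30     0  |   -43 ]
Subtract 4 times r1 from r2.
  [  1  3/2  -1/2  |  -5/2 ]
  [  0   -6     0  |     8 ]
  [ -2   30     0  |   -43 ]
Add 2 times r1 to r3.
  [ 1  3/2  -1/2  |  -5/2 ]
  [ 0   -6     0  |     8 ]
  [ 0   33    -1  |   -48 ]
Multiply r2 by -1/6.
  [ 1  3/2  -1/2  |  -5/2 ]
  [ 0    1     0  |  -4/3 ]
  [ 0   33    -1  |   -48 ]
Subtract 33 times r2 from r3.
  [ 1  3/2  -1/2  |  -5/2 ]
  [ 0    1     0  |  -4/3 ]
  [ 0    0    -1  |    -4 ]
Multiply r3 by -1.
  [ 1  3/2  -1/2  |  -5/2 ]
  [ 0    1     0  |  -4/3 ]
  [ 0    0     1  |     4 ]
Add 1/2 times r3 to r1.
  [ 1  3/2  0  |  -1/2 ]
  [ 0    1  0  |  -4/3 ]
  [ 0    0  1  |     4 ]
Subtract 3/2 times r2 from r1.
  [ 1  0  0  |   3/2 ]
  [ 0  1  0  |  -4/3 ]
  [ 0  0  1  |     4 ]
Reading off the last column: u = 3/2, v = -4/3, w = 4.

(3/2, -4/3, 4)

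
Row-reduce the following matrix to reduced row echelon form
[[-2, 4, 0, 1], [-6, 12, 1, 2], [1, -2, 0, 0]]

[[1, -2, 0, 0], [0, 0, 1, 0], [0, 0, 0, 1]]

r1 ← -1/2·r1
  [  1  -2  0  -1/2 ]
  [ -6  12  1     2 ]
  [  1  -2  0     0 ]
r2 ← r2 + 6·r1
  [ 1  -2  0  -1/2 ]
  [ 0   0  1    -1 ]
  [ 1  -2  0     0 ]
r3 ← r3 − r1
  [ 1  -2  0  -1/2 ]
  [ 0   0  1    -1 ]
  [ 0   0  0   1/2 ]
r3 ← 2·r3
  [ 1  -2  0  -1/2 ]
  [ 0   0  1    -1 ]
  [ 0   0  0     1 ]
r2 ← r2 + r3
  [ 1  -2  0  -1/2 ]
  [ 0   0  1     0 ]
  [ 0   0  0     1 ]
r1 ← r1 + 1/2·r3
  [ 1  -2  0  0 ]
  [ 0   0  1  0 ]
  [ 0   0  0  1 ]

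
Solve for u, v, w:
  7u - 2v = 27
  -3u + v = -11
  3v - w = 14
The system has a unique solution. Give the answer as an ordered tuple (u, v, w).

Form the augmented matrix and row-reduce:
  [  7  -2   0  |   27 ]
  [ -3   1   0  |  -11 ]
  [  0   3  -1  |   14 ]
R1 -> 1/7·R1
  [  1  -2/7   0  |  27/7 ]
  [ -3     1   0  |   -11 ]
  [  0     3  -1  |    14 ]
R2 -> R2 + 3·R1
  [ 1  -2/7   0  |  27/7 ]
  [ 0   1/7   0  |   4/7 ]
  [ 0     3  -1  |    14 ]
R2 -> 7·R2
  [ 1  -2/7   0  |  27/7 ]
  [ 0     1   0  |     4 ]
  [ 0     3  -1  |    14 ]
R3 -> R3 − 3·R2
  [ 1  -2/7   0  |  27/7 ]
  [ 0     1   0  |     4 ]
  [ 0     0  -1  |     2 ]
R3 -> -1·R3
  [ 1  -2/7  0  |  27/7 ]
  [ 0     1  0  |     4 ]
  [ 0     0  1  |    -2 ]
R1 -> R1 + 2/7·R2
  [ 1  0  0  |   5 ]
  [ 0  1  0  |   4 ]
  [ 0  0  1  |  -2 ]
Reading off the last column: u = 5, v = 4, w = -2.

(5, 4, -2)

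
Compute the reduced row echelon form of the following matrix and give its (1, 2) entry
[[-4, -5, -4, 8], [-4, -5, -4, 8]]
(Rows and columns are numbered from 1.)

5/4

R1 ← -1/4·R1
  [  1  5/4   1  -2 ]
  [ -4   -5  -4   8 ]
R2 ← R2 + 4·R1
  [ 1  5/4  1  -2 ]
  [ 0    0  0   0 ]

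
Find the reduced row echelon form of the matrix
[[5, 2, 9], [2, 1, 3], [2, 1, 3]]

ρ1 -> 1/5·ρ1
  [ 1  2/5  9/5 ]
  [ 2    1    3 ]
  [ 2    1    3 ]
ρ2 -> ρ2 − 2·ρ1
  [ 1  2/5   9/5 ]
  [ 0  1/5  -3/5 ]
  [ 2    1     3 ]
ρ3 -> ρ3 − 2·ρ1
  [ 1  2/5   9/5 ]
  [ 0  1/5  -3/5 ]
  [ 0  1/5  -3/5 ]
ρ2 -> 5·ρ2
  [ 1  2/5   9/5 ]
  [ 0    1    -3 ]
  [ 0  1/5  -3/5 ]
ρ3 -> ρ3 − 1/5·ρ2
  [ 1  2/5  9/5 ]
  [ 0    1   -3 ]
  [ 0    0    0 ]
ρ1 -> ρ1 − 2/5·ρ2
  [ 1  0   3 ]
  [ 0  1  -3 ]
  [ 0  0   0 ]

[[1, 0, 3], [0, 1, -3], [0, 0, 0]]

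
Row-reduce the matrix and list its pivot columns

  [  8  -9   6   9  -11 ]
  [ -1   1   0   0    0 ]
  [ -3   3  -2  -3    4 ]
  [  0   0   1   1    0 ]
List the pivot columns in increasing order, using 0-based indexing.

r1 → 1/8·r1
  [  1  -9/8  3/4  9/8  -11/8 ]
  [ -1     1    0    0      0 ]
  [ -3     3   -2   -3      4 ]
  [  0     0    1    1      0 ]
r2 → r2 + r1
  [  1  -9/8  3/4  9/8  -11/8 ]
  [  0  -1/8  3/4  9/8  -11/8 ]
  [ -3     3   -2   -3      4 ]
  [  0     0    1    1      0 ]
r3 → r3 + 3·r1
  [ 1  -9/8  3/4  9/8  -11/8 ]
  [ 0  -1/8  3/4  9/8  -11/8 ]
  [ 0  -3/8  1/4  3/8   -1/8 ]
  [ 0     0    1    1      0 ]
r2 → -8·r2
  [ 1  -9/8  3/4  9/8  -11/8 ]
  [ 0     1   -6   -9     11 ]
  [ 0  -3/8  1/4  3/8   -1/8 ]
  [ 0     0    1    1      0 ]
r3 → r3 + 3/8·r2
  [ 1  -9/8  3/4  9/8  -11/8 ]
  [ 0     1   -6   -9     11 ]
  [ 0     0   -2   -3      4 ]
  [ 0     0    1    1      0 ]
r3 → -1/2·r3
  [ 1  -9/8  3/4  9/8  -11/8 ]
  [ 0     1   -6   -9     11 ]
  [ 0     0    1  3/2     -2 ]
  [ 0     0    1    1      0 ]
r4 → r4 − r3
  [ 1  -9/8  3/4   9/8  -11/8 ]
  [ 0     1   -6    -9     11 ]
  [ 0     0    1   3/2     -2 ]
  [ 0     0    0  -1/2      2 ]
r4 → -2·r4
  [ 1  -9/8  3/4  9/8  -11/8 ]
  [ 0     1   -6   -9     11 ]
  [ 0     0    1  3/2     -2 ]
  [ 0     0    0    1     -4 ]
r3 → r3 − 3/2·r4
  [ 1  -9/8  3/4  9/8  -11/8 ]
  [ 0     1   -6   -9     11 ]
  [ 0     0    1    0      4 ]
  [ 0     0    0    1     -4 ]
r2 → r2 + 9·r4
  [ 1  -9/8  3/4  9/8  -11/8 ]
  [ 0     1   -6    0    -25 ]
  [ 0     0    1    0      4 ]
  [ 0     0    0    1     -4 ]
r1 → r1 − 9/8·r4
  [ 1  -9/8  3/4  0  25/8 ]
  [ 0     1   -6  0   -25 ]
  [ 0     0    1  0     4 ]
  [ 0     0    0  1    -4 ]
r2 → r2 + 6·r3
  [ 1  -9/8  3/4  0  25/8 ]
  [ 0     1    0  0    -1 ]
  [ 0     0    1  0     4 ]
  [ 0     0    0  1    -4 ]
r1 → r1 − 3/4·r3
  [ 1  -9/8  0  0  1/8 ]
  [ 0     1  0  0   -1 ]
  [ 0     0  1  0    4 ]
  [ 0     0  0  1   -4 ]
r1 → r1 + 9/8·r2
  [ 1  0  0  0  -1 ]
  [ 0  1  0  0  -1 ]
  [ 0  0  1  0   4 ]
  [ 0  0  0  1  -4 ]
Pivot columns are the columns containing a leading 1.

0, 1, 2, 3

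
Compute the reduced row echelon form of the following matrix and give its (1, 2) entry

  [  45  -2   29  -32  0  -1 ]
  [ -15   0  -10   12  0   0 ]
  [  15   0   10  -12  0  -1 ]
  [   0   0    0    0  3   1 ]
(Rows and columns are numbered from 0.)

R1 → 1/45·R1
  [   1  -2/45  29/45  -32/45  0  -1/45 ]
  [ -15      0    -10      12  0      0 ]
  [  15      0     10     -12  0     -1 ]
  [   0      0      0       0  3      1 ]
R2 → R2 + 15·R1
  [  1  -2/45  29/45  -32/45  0  -1/45 ]
  [  0   -2/3   -1/3     4/3  0   -1/3 ]
  [ 15      0     10     -12  0     -1 ]
  [  0      0      0       0  3      1 ]
R3 → R3 − 15·R1
  [ 1  -2/45  29/45  -32/45  0  -1/45 ]
  [ 0   -2/3   -1/3     4/3  0   -1/3 ]
  [ 0    2/3    1/3    -4/3  0   -2/3 ]
  [ 0      0      0       0  3      1 ]
R2 → -3/2·R2
  [ 1  -2/45  29/45  -32/45  0  -1/45 ]
  [ 0      1    1/2      -2  0    1/2 ]
  [ 0    2/3    1/3    -4/3  0   -2/3 ]
  [ 0      0      0       0  3      1 ]
R3 → R3 − 2/3·R2
  [ 1  -2/45  29/45  -32/45  0  -1/45 ]
  [ 0      1    1/2      -2  0    1/2 ]
  [ 0      0      0       0  0     -1 ]
  [ 0      0      0       0  3      1 ]
R3 <-> R4
  [ 1  -2/45  29/45  -32/45  0  -1/45 ]
  [ 0      1    1/2      -2  0    1/2 ]
  [ 0      0      0       0  3      1 ]
  [ 0      0      0       0  0     -1 ]
R3 → 1/3·R3
  [ 1  -2/45  29/45  -32/45  0  -1/45 ]
  [ 0      1    1/2      -2  0    1/2 ]
  [ 0      0      0       0  1    1/3 ]
  [ 0      0      0       0  0     -1 ]
R4 → -1·R4
  [ 1  -2/45  29/45  -32/45  0  -1/45 ]
  [ 0      1    1/2      -2  0    1/2 ]
  [ 0      0      0       0  1    1/3 ]
  [ 0      0      0       0  0      1 ]
R3 → R3 − 1/3·R4
  [ 1  -2/45  29/45  -32/45  0  -1/45 ]
  [ 0      1    1/2      -2  0    1/2 ]
  [ 0      0      0       0  1      0 ]
  [ 0      0      0       0  0      1 ]
R2 → R2 − 1/2·R4
  [ 1  -2/45  29/45  -32/45  0  -1/45 ]
  [ 0      1    1/2      -2  0      0 ]
  [ 0      0      0       0  1      0 ]
  [ 0      0      0       0  0      1 ]
R1 → R1 + 1/45·R4
  [ 1  -2/45  29/45  -32/45  0  0 ]
  [ 0      1    1/2      -2  0  0 ]
  [ 0      0      0       0  1  0 ]
  [ 0      0      0       0  0  1 ]
R1 → R1 + 2/45·R2
  [ 1  0  2/3  -4/5  0  0 ]
  [ 0  1  1/2    -2  0  0 ]
  [ 0  0    0     0  1  0 ]
  [ 0  0    0     0  0  1 ]

1/2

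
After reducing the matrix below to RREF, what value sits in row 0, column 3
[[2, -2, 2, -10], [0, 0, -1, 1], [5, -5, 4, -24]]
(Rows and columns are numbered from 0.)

R1 -> 1/2·R1
  [ 1  -1   1   -5 ]
  [ 0   0  -1    1 ]
  [ 5  -5   4  -24 ]
R3 -> R3 − 5·R1
  [ 1  -1   1  -5 ]
  [ 0   0  -1   1 ]
  [ 0   0  -1   1 ]
R2 -> -1·R2
  [ 1  -1   1  -5 ]
  [ 0   0   1  -1 ]
  [ 0   0  -1   1 ]
R3 -> R3 + R2
  [ 1  -1  1  -5 ]
  [ 0   0  1  -1 ]
  [ 0   0  0   0 ]
R1 -> R1 − R2
  [ 1  -1  0  -4 ]
  [ 0   0  1  -1 ]
  [ 0   0  0   0 ]

-4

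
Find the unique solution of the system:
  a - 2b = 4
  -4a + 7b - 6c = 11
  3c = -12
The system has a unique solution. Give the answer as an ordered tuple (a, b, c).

(-2, -3, -4)

Form the augmented matrix and row-reduce:
  [  1  -2   0  |    4 ]
  [ -4   7  -6  |   11 ]
  [  0   0   3  |  -12 ]
ρ2 ← ρ2 + 4·ρ1
  [ 1  -2   0  |    4 ]
  [ 0  -1  -6  |   27 ]
  [ 0   0   3  |  -12 ]
ρ2 ← -1·ρ2
  [ 1  -2  0  |    4 ]
  [ 0   1  6  |  -27 ]
  [ 0   0  3  |  -12 ]
ρ3 ← 1/3·ρ3
  [ 1  -2  0  |    4 ]
  [ 0   1  6  |  -27 ]
  [ 0   0  1  |   -4 ]
ρ2 ← ρ2 − 6·ρ3
  [ 1  -2  0  |   4 ]
  [ 0   1  0  |  -3 ]
  [ 0   0  1  |  -4 ]
ρ1 ← ρ1 + 2·ρ2
  [ 1  0  0  |  -2 ]
  [ 0  1  0  |  -3 ]
  [ 0  0  1  |  -4 ]
Reading off the last column: a = -2, b = -3, c = -4.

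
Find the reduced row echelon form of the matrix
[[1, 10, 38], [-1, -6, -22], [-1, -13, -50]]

[[1, 0, -2], [0, 1, 4], [0, 0, 0]]

ρ2 -> ρ2 + ρ1
  [  1   10   38 ]
  [  0    4   16 ]
  [ -1  -13  -50 ]
ρ3 -> ρ3 + ρ1
  [ 1  10   38 ]
  [ 0   4   16 ]
  [ 0  -3  -12 ]
ρ2 -> 1/4·ρ2
  [ 1  10   38 ]
  [ 0   1    4 ]
  [ 0  -3  -12 ]
ρ3 -> ρ3 + 3·ρ2
  [ 1  10  38 ]
  [ 0   1   4 ]
  [ 0   0   0 ]
ρ1 -> ρ1 − 10·ρ2
  [ 1  0  -2 ]
  [ 0  1   4 ]
  [ 0  0   0 ]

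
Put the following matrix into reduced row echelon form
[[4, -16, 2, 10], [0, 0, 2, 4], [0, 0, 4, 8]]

r1 -> 1/4·r1
  [ 1  -4  1/2  5/2 ]
  [ 0   0    2    4 ]
  [ 0   0    4    8 ]
r2 -> 1/2·r2
  [ 1  -4  1/2  5/2 ]
  [ 0   0    1    2 ]
  [ 0   0    4    8 ]
r3 -> r3 − 4·r2
  [ 1  -4  1/2  5/2 ]
  [ 0   0    1    2 ]
  [ 0   0    0    0 ]
r1 -> r1 − 1/2·r2
  [ 1  -4  0  3/2 ]
  [ 0   0  1    2 ]
  [ 0   0  0    0 ]

[[1, -4, 0, 3/2], [0, 0, 1, 2], [0, 0, 0, 0]]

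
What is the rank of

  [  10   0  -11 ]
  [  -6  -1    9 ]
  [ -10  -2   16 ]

ρ1 → 1/10·ρ1
  [   1   0  -11/10 ]
  [  -6  -1       9 ]
  [ -10  -2      16 ]
ρ2 → ρ2 + 6·ρ1
  [   1   0  -11/10 ]
  [   0  -1    12/5 ]
  [ -10  -2      16 ]
ρ3 → ρ3 + 10·ρ1
  [ 1   0  -11/10 ]
  [ 0  -1    12/5 ]
  [ 0  -2       5 ]
ρ2 → -1·ρ2
  [ 1   0  -11/10 ]
  [ 0   1   -12/5 ]
  [ 0  -2       5 ]
ρ3 → ρ3 + 2·ρ2
  [ 1  0  -11/10 ]
  [ 0  1   -12/5 ]
  [ 0  0     1/5 ]
ρ3 → 5·ρ3
  [ 1  0  -11/10 ]
  [ 0  1   -12/5 ]
  [ 0  0       1 ]
ρ2 → ρ2 + 12/5·ρ3
  [ 1  0  -11/10 ]
  [ 0  1       0 ]
  [ 0  0       1 ]
ρ1 → ρ1 + 11/10·ρ3
  [ 1  0  0 ]
  [ 0  1  0 ]
  [ 0  0  1 ]
The reduced form has 3 nonzero rows.

rank = 3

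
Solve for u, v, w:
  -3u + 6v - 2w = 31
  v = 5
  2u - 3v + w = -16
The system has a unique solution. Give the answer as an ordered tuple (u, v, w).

(-1, 5, 1)

Form the augmented matrix and row-reduce:
  [ -3   6  -2  |   31 ]
  [  0   1   0  |    5 ]
  [  2  -3   1  |  -16 ]
Multiply ρ1 by -1/3.
  [ 1  -2  2/3  |  -31/3 ]
  [ 0   1    0  |      5 ]
  [ 2  -3    1  |    -16 ]
Subtract 2 times ρ1 from ρ3.
  [ 1  -2   2/3  |  -31/3 ]
  [ 0   1     0  |      5 ]
  [ 0   1  -1/3  |   14/3 ]
Subtract ρ2 from ρ3.
  [ 1  -2   2/3  |  -31/3 ]
  [ 0   1     0  |      5 ]
  [ 0   0  -1/3  |   -1/3 ]
Multiply ρ3 by -3.
  [ 1  -2  2/3  |  -31/3 ]
  [ 0   1    0  |      5 ]
  [ 0   0    1  |      1 ]
Subtract 2/3 times ρ3 from ρ1.
  [ 1  -2  0  |  -11 ]
  [ 0   1  0  |    5 ]
  [ 0   0  1  |    1 ]
Add 2 times ρ2 to ρ1.
  [ 1  0  0  |  -1 ]
  [ 0  1  0  |   5 ]
  [ 0  0  1  |   1 ]
Reading off the last column: u = -1, v = 5, w = 1.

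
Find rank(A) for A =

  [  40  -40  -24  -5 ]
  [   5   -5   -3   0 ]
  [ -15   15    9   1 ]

rank = 2

r1 := 1/40·r1
  [   1  -1  -3/5  -1/8 ]
  [   5  -5    -3     0 ]
  [ -15  15     9     1 ]
r2 := r2 − 5·r1
  [   1  -1  -3/5  -1/8 ]
  [   0   0     0   5/8 ]
  [ -15  15     9     1 ]
r3 := r3 + 15·r1
  [ 1  -1  -3/5  -1/8 ]
  [ 0   0     0   5/8 ]
  [ 0   0     0  -7/8 ]
r2 := 8/5·r2
  [ 1  -1  -3/5  -1/8 ]
  [ 0   0     0     1 ]
  [ 0   0     0  -7/8 ]
r3 := r3 + 7/8·r2
  [ 1  -1  -3/5  -1/8 ]
  [ 0   0     0     1 ]
  [ 0   0     0     0 ]
r1 := r1 + 1/8·r2
  [ 1  -1  -3/5  0 ]
  [ 0   0     0  1 ]
  [ 0   0     0  0 ]
The reduced form has 2 nonzero rows.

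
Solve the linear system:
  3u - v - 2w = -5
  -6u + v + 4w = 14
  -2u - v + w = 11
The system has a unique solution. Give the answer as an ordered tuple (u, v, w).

Form the augmented matrix and row-reduce:
  [  3  -1  -2  |  -5 ]
  [ -6   1   4  |  14 ]
  [ -2  -1   1  |  11 ]
Multiply R1 by 1/3.
  [  1  -1/3  -2/3  |  -5/3 ]
  [ -6     1     4  |    14 ]
  [ -2    -1     1  |    11 ]
Add 6 times R1 to R2.
  [  1  -1/3  -2/3  |  -5/3 ]
  [  0    -1     0  |     4 ]
  [ -2    -1     1  |    11 ]
Add 2 times R1 to R3.
  [ 1  -1/3  -2/3  |  -5/3 ]
  [ 0    -1     0  |     4 ]
  [ 0  -5/3  -1/3  |  23/3 ]
Multiply R2 by -1.
  [ 1  -1/3  -2/3  |  -5/3 ]
  [ 0     1     0  |    -4 ]
  [ 0  -5/3  -1/3  |  23/3 ]
Add 5/3 times R2 to R3.
  [ 1  -1/3  -2/3  |  -5/3 ]
  [ 0     1     0  |    -4 ]
  [ 0     0  -1/3  |     1 ]
Multiply R3 by -3.
  [ 1  -1/3  -2/3  |  -5/3 ]
  [ 0     1     0  |    -4 ]
  [ 0     0     1  |    -3 ]
Add 2/3 times R3 to R1.
  [ 1  -1/3  0  |  -11/3 ]
  [ 0     1  0  |     -4 ]
  [ 0     0  1  |     -3 ]
Add 1/3 times R2 to R1.
  [ 1  0  0  |  -5 ]
  [ 0  1  0  |  -4 ]
  [ 0  0  1  |  -3 ]
Reading off the last column: u = -5, v = -4, w = -3.

(-5, -4, -3)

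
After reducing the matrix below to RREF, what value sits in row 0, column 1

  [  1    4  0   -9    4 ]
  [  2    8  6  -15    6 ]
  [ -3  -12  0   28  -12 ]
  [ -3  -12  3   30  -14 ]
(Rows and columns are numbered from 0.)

4

Subtract 2 times R1 from R2.
  [  1    4  0  -9    4 ]
  [  0    0  6   3   -2 ]
  [ -3  -12  0  28  -12 ]
  [ -3  -12  3  30  -14 ]
Add 3 times R1 to R3.
  [  1    4  0  -9    4 ]
  [  0    0  6   3   -2 ]
  [  0    0  0   1    0 ]
  [ -3  -12  3  30  -14 ]
Add 3 times R1 to R4.
  [ 1  4  0  -9   4 ]
  [ 0  0  6   3  -2 ]
  [ 0  0  0   1   0 ]
  [ 0  0  3   3  -2 ]
Multiply R2 by 1/6.
  [ 1  4  0   -9     4 ]
  [ 0  0  1  1/2  -1/3 ]
  [ 0  0  0    1     0 ]
  [ 0  0  3    3    -2 ]
Subtract 3 times R2 from R4.
  [ 1  4  0   -9     4 ]
  [ 0  0  1  1/2  -1/3 ]
  [ 0  0  0    1     0 ]
  [ 0  0  0  3/2    -1 ]
Subtract 3/2 times R3 from R4.
  [ 1  4  0   -9     4 ]
  [ 0  0  1  1/2  -1/3 ]
  [ 0  0  0    1     0 ]
  [ 0  0  0    0    -1 ]
Multiply R4 by -1.
  [ 1  4  0   -9     4 ]
  [ 0  0  1  1/2  -1/3 ]
  [ 0  0  0    1     0 ]
  [ 0  0  0    0     1 ]
Add 1/3 times R4 to R2.
  [ 1  4  0   -9  4 ]
  [ 0  0  1  1/2  0 ]
  [ 0  0  0    1  0 ]
  [ 0  0  0    0  1 ]
Subtract 4 times R4 from R1.
  [ 1  4  0   -9  0 ]
  [ 0  0  1  1/2  0 ]
  [ 0  0  0    1  0 ]
  [ 0  0  0    0  1 ]
Subtract 1/2 times R3 from R2.
  [ 1  4  0  -9  0 ]
  [ 0  0  1   0  0 ]
  [ 0  0  0   1  0 ]
  [ 0  0  0   0  1 ]
Add 9 times R3 to R1.
  [ 1  4  0  0  0 ]
  [ 0  0  1  0  0 ]
  [ 0  0  0  1  0 ]
  [ 0  0  0  0  1 ]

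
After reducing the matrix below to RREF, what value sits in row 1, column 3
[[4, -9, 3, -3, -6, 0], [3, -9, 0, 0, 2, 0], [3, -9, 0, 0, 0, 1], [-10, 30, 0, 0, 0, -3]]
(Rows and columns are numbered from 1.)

Multiply ρ1 by 1/4.
  [   1  -9/4  3/4  -3/4  -3/2   0 ]
  [   3    -9    0     0     2   0 ]
  [   3    -9    0     0     0   1 ]
  [ -10    30    0     0     0  -3 ]
Subtract 3 times ρ1 from ρ2.
  [   1  -9/4   3/4  -3/4  -3/2   0 ]
  [   0  -9/4  -9/4   9/4  13/2   0 ]
  [   3    -9     0     0     0   1 ]
  [ -10    30     0     0     0  -3 ]
Subtract 3 times ρ1 from ρ3.
  [   1  -9/4   3/4  -3/4  -3/2   0 ]
  [   0  -9/4  -9/4   9/4  13/2   0 ]
  [   0  -9/4  -9/4   9/4   9/2   1 ]
  [ -10    30     0     0     0  -3 ]
Add 10 times ρ1 to ρ4.
  [ 1  -9/4   3/4   -3/4  -3/2   0 ]
  [ 0  -9/4  -9/4    9/4  13/2   0 ]
  [ 0  -9/4  -9/4    9/4   9/2   1 ]
  [ 0  15/2  15/2  -15/2   -15  -3 ]
Multiply ρ2 by -4/9.
  [ 1  -9/4   3/4   -3/4   -3/2   0 ]
  [ 0     1     1     -1  -26/9   0 ]
  [ 0  -9/4  -9/4    9/4    9/2   1 ]
  [ 0  15/2  15/2  -15/2    -15  -3 ]
Add 9/4 times ρ2 to ρ3.
  [ 1  -9/4   3/4   -3/4   -3/2   0 ]
  [ 0     1     1     -1  -26/9   0 ]
  [ 0     0     0      0     -2   1 ]
  [ 0  15/2  15/2  -15/2    -15  -3 ]
Subtract 15/2 times ρ2 from ρ4.
  [ 1  -9/4  3/4  -3/4   -3/2   0 ]
  [ 0     1    1    -1  -26/9   0 ]
  [ 0     0    0     0     -2   1 ]
  [ 0     0    0     0   20/3  -3 ]
Multiply ρ3 by -1/2.
  [ 1  -9/4  3/4  -3/4   -3/2     0 ]
  [ 0     1    1    -1  -26/9     0 ]
  [ 0     0    0     0      1  -1/2 ]
  [ 0     0    0     0   20/3    -3 ]
Subtract 20/3 times ρ3 from ρ4.
  [ 1  -9/4  3/4  -3/4   -3/2     0 ]
  [ 0     1    1    -1  -26/9     0 ]
  [ 0     0    0     0      1  -1/2 ]
  [ 0     0    0     0      0   1/3 ]
Multiply ρ4 by 3.
  [ 1  -9/4  3/4  -3/4   -3/2     0 ]
  [ 0     1    1    -1  -26/9     0 ]
  [ 0     0    0     0      1  -1/2 ]
  [ 0     0    0     0      0     1 ]
Add 1/2 times ρ4 to ρ3.
  [ 1  -9/4  3/4  -3/4   -3/2  0 ]
  [ 0     1    1    -1  -26/9  0 ]
  [ 0     0    0     0      1  0 ]
  [ 0     0    0     0      0  1 ]
Add 26/9 times ρ3 to ρ2.
  [ 1  -9/4  3/4  -3/4  -3/2  0 ]
  [ 0     1    1    -1     0  0 ]
  [ 0     0    0     0     1  0 ]
  [ 0     0    0     0     0  1 ]
Add 3/2 times ρ3 to ρ1.
  [ 1  -9/4  3/4  -3/4  0  0 ]
  [ 0     1    1    -1  0  0 ]
  [ 0     0    0     0  1  0 ]
  [ 0     0    0     0  0  1 ]
Add 9/4 times ρ2 to ρ1.
  [ 1  0  3  -3  0  0 ]
  [ 0  1  1  -1  0  0 ]
  [ 0  0  0   0  1  0 ]
  [ 0  0  0   0  0  1 ]

3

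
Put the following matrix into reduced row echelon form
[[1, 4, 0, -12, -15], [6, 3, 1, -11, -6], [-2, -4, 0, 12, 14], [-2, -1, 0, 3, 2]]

ρ2 ← ρ2 − 6·ρ1
ρ3 ← ρ3 + 2·ρ1
ρ4 ← ρ4 + 2·ρ1
ρ2 ← -1/21·ρ2
ρ3 ← ρ3 − 4·ρ2
ρ4 ← ρ4 − 7·ρ2
ρ3 ← 21/4·ρ3
ρ4 ← ρ4 − 1/3·ρ3
ρ2 ← ρ2 + 1/21·ρ3
ρ1 ← ρ1 − 4·ρ2

[[1, 0, 0, 0, 1], [0, 1, 0, -3, -4], [0, 0, 1, -2, 0], [0, 0, 0, 0, 0]]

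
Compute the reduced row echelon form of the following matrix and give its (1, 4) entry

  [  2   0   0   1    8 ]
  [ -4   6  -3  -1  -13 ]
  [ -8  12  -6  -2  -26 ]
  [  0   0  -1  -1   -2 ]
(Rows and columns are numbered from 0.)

3/2

R1 -> 1/2·R1
  [  1   0   0  1/2    4 ]
  [ -4   6  -3   -1  -13 ]
  [ -8  12  -6   -2  -26 ]
  [  0   0  -1   -1   -2 ]
R2 -> R2 + 4·R1
  [  1   0   0  1/2    4 ]
  [  0   6  -3    1    3 ]
  [ -8  12  -6   -2  -26 ]
  [  0   0  -1   -1   -2 ]
R3 -> R3 + 8·R1
  [ 1   0   0  1/2   4 ]
  [ 0   6  -3    1   3 ]
  [ 0  12  -6    2   6 ]
  [ 0   0  -1   -1  -2 ]
R2 -> 1/6·R2
  [ 1   0     0  1/2    4 ]
  [ 0   1  -1/2  1/6  1/2 ]
  [ 0  12    -6    2    6 ]
  [ 0   0    -1   -1   -2 ]
R3 -> R3 − 12·R2
  [ 1  0     0  1/2    4 ]
  [ 0  1  -1/2  1/6  1/2 ]
  [ 0  0     0    0    0 ]
  [ 0  0    -1   -1   -2 ]
R3 <=> R4
  [ 1  0     0  1/2    4 ]
  [ 0  1  -1/2  1/6  1/2 ]
  [ 0  0    -1   -1   -2 ]
  [ 0  0     0    0    0 ]
R3 -> -1·R3
  [ 1  0     0  1/2    4 ]
  [ 0  1  -1/2  1/6  1/2 ]
  [ 0  0     1    1    2 ]
  [ 0  0     0    0    0 ]
R2 -> R2 + 1/2·R3
  [ 1  0  0  1/2    4 ]
  [ 0  1  0  2/3  3/2 ]
  [ 0  0  1    1    2 ]
  [ 0  0  0    0    0 ]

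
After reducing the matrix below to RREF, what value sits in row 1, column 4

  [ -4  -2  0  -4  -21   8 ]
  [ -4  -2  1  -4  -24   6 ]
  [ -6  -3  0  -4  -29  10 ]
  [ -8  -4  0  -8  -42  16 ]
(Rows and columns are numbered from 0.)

-3

R1 := -1/4·R1
  [  1  1/2  0   1  21/4  -2 ]
  [ -4   -2  1  -4   -24   6 ]
  [ -6   -3  0  -4   -29  10 ]
  [ -8   -4  0  -8   -42  16 ]
R2 := R2 + 4·R1
  [  1  1/2  0   1  21/4  -2 ]
  [  0    0  1   0    -3  -2 ]
  [ -6   -3  0  -4   -29  10 ]
  [ -8   -4  0  -8   -42  16 ]
R3 := R3 + 6·R1
  [  1  1/2  0   1  21/4  -2 ]
  [  0    0  1   0    -3  -2 ]
  [  0    0  0   2   5/2  -2 ]
  [ -8   -4  0  -8   -42  16 ]
R4 := R4 + 8·R1
  [ 1  1/2  0  1  21/4  -2 ]
  [ 0    0  1  0    -3  -2 ]
  [ 0    0  0  2   5/2  -2 ]
  [ 0    0  0  0     0   0 ]
R3 := 1/2·R3
  [ 1  1/2  0  1  21/4  -2 ]
  [ 0    0  1  0    -3  -2 ]
  [ 0    0  0  1   5/4  -1 ]
  [ 0    0  0  0     0   0 ]
R1 := R1 − R3
  [ 1  1/2  0  0    4  -1 ]
  [ 0    0  1  0   -3  -2 ]
  [ 0    0  0  1  5/4  -1 ]
  [ 0    0  0  0    0   0 ]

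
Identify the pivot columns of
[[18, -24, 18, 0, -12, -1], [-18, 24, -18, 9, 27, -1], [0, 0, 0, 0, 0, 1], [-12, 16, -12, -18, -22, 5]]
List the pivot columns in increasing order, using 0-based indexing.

Multiply R1 by 1/18.
  [   1  -4/3    1    0  -2/3  -1/18 ]
  [ -18    24  -18    9    27     -1 ]
  [   0     0    0    0     0      1 ]
  [ -12    16  -12  -18   -22      5 ]
Add 18 times R1 to R2.
  [   1  -4/3    1    0  -2/3  -1/18 ]
  [   0     0    0    9    15     -2 ]
  [   0     0    0    0     0      1 ]
  [ -12    16  -12  -18   -22      5 ]
Add 12 times R1 to R4.
  [ 1  -4/3  1    0  -2/3  -1/18 ]
  [ 0     0  0    9    15     -2 ]
  [ 0     0  0    0     0      1 ]
  [ 0     0  0  -18   -30   13/3 ]
Multiply R2 by 1/9.
  [ 1  -4/3  1    0  -2/3  -1/18 ]
  [ 0     0  0    1   5/3   -2/9 ]
  [ 0     0  0    0     0      1 ]
  [ 0     0  0  -18   -30   13/3 ]
Add 18 times R2 to R4.
  [ 1  -4/3  1  0  -2/3  -1/18 ]
  [ 0     0  0  1   5/3   -2/9 ]
  [ 0     0  0  0     0      1 ]
  [ 0     0  0  0     0    1/3 ]
Subtract 1/3 times R3 from R4.
  [ 1  -4/3  1  0  -2/3  -1/18 ]
  [ 0     0  0  1   5/3   -2/9 ]
  [ 0     0  0  0     0      1 ]
  [ 0     0  0  0     0      0 ]
Add 2/9 times R3 to R2.
  [ 1  -4/3  1  0  -2/3  -1/18 ]
  [ 0     0  0  1   5/3      0 ]
  [ 0     0  0  0     0      1 ]
  [ 0     0  0  0     0      0 ]
Add 1/18 times R3 to R1.
  [ 1  -4/3  1  0  -2/3  0 ]
  [ 0     0  0  1   5/3  0 ]
  [ 0     0  0  0     0  1 ]
  [ 0     0  0  0     0  0 ]
Pivot columns are the columns containing a leading 1.

0, 3, 5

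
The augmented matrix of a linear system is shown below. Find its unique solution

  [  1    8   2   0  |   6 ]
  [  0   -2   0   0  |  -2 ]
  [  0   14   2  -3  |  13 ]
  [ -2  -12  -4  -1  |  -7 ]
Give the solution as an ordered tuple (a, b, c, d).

ρ4 := ρ4 + 2·ρ1
  [ 1   8  2   0  |   6 ]
  [ 0  -2  0   0  |  -2 ]
  [ 0  14  2  -3  |  13 ]
  [ 0   4  0  -1  |   5 ]
ρ2 := -1/2·ρ2
  [ 1   8  2   0  |   6 ]
  [ 0   1  0   0  |   1 ]
  [ 0  14  2  -3  |  13 ]
  [ 0   4  0  -1  |   5 ]
ρ3 := ρ3 − 14·ρ2
  [ 1  8  2   0  |   6 ]
  [ 0  1  0   0  |   1 ]
  [ 0  0  2  -3  |  -1 ]
  [ 0  4  0  -1  |   5 ]
ρ4 := ρ4 − 4·ρ2
  [ 1  8  2   0  |   6 ]
  [ 0  1  0   0  |   1 ]
  [ 0  0  2  -3  |  -1 ]
  [ 0  0  0  -1  |   1 ]
ρ3 := 1/2·ρ3
  [ 1  8  2     0  |     6 ]
  [ 0  1  0     0  |     1 ]
  [ 0  0  1  -3/2  |  -1/2 ]
  [ 0  0  0    -1  |     1 ]
ρ4 := -1·ρ4
  [ 1  8  2     0  |     6 ]
  [ 0  1  0     0  |     1 ]
  [ 0  0  1  -3/2  |  -1/2 ]
  [ 0  0  0     1  |    -1 ]
ρ3 := ρ3 + 3/2·ρ4
  [ 1  8  2  0  |   6 ]
  [ 0  1  0  0  |   1 ]
  [ 0  0  1  0  |  -2 ]
  [ 0  0  0  1  |  -1 ]
ρ1 := ρ1 − 2·ρ3
  [ 1  8  0  0  |  10 ]
  [ 0  1  0  0  |   1 ]
  [ 0  0  1  0  |  -2 ]
  [ 0  0  0  1  |  -1 ]
ρ1 := ρ1 − 8·ρ2
  [ 1  0  0  0  |   2 ]
  [ 0  1  0  0  |   1 ]
  [ 0  0  1  0  |  -2 ]
  [ 0  0  0  1  |  -1 ]
Reading off the last column: a = 2, b = 1, c = -2, d = -1.

(2, 1, -2, -1)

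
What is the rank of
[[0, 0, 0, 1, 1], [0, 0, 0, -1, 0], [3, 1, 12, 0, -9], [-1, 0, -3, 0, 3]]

Swap R1 and R3.
  [  3  1  12   0  -9 ]
  [  0  0   0  -1   0 ]
  [  0  0   0   1   1 ]
  [ -1  0  -3   0   3 ]
Multiply R1 by 1/3.
  [  1  1/3   4   0  -3 ]
  [  0    0   0  -1   0 ]
  [  0    0   0   1   1 ]
  [ -1    0  -3   0   3 ]
Add R1 to R4.
  [ 1  1/3  4   0  -3 ]
  [ 0    0  0  -1   0 ]
  [ 0    0  0   1   1 ]
  [ 0  1/3  1   0   0 ]
Swap R2 and R4.
  [ 1  1/3  4   0  -3 ]
  [ 0  1/3  1   0   0 ]
  [ 0    0  0   1   1 ]
  [ 0    0  0  -1   0 ]
Multiply R2 by 3.
  [ 1  1/3  4   0  -3 ]
  [ 0    1  3   0   0 ]
  [ 0    0  0   1   1 ]
  [ 0    0  0  -1   0 ]
Add R3 to R4.
  [ 1  1/3  4  0  -3 ]
  [ 0    1  3  0   0 ]
  [ 0    0  0  1   1 ]
  [ 0    0  0  0   1 ]
Subtract R4 from R3.
  [ 1  1/3  4  0  -3 ]
  [ 0    1  3  0   0 ]
  [ 0    0  0  1   0 ]
  [ 0    0  0  0   1 ]
Add 3 times R4 to R1.
  [ 1  1/3  4  0  0 ]
  [ 0    1  3  0  0 ]
  [ 0    0  0  1  0 ]
  [ 0    0  0  0  1 ]
Subtract 1/3 times R2 from R1.
  [ 1  0  3  0  0 ]
  [ 0  1  3  0  0 ]
  [ 0  0  0  1  0 ]
  [ 0  0  0  0  1 ]
The reduced form has 4 nonzero rows.

rank = 4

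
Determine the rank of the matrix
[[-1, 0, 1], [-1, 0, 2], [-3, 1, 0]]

rank = 3

ρ1 ← -1·ρ1
  [  1  0  -1 ]
  [ -1  0   2 ]
  [ -3  1   0 ]
ρ2 ← ρ2 + ρ1
  [  1  0  -1 ]
  [  0  0   1 ]
  [ -3  1   0 ]
ρ3 ← ρ3 + 3·ρ1
  [ 1  0  -1 ]
  [ 0  0   1 ]
  [ 0  1  -3 ]
ρ2 <-> ρ3
  [ 1  0  -1 ]
  [ 0  1  -3 ]
  [ 0  0   1 ]
ρ2 ← ρ2 + 3·ρ3
  [ 1  0  -1 ]
  [ 0  1   0 ]
  [ 0  0   1 ]
ρ1 ← ρ1 + ρ3
  [ 1  0  0 ]
  [ 0  1  0 ]
  [ 0  0  1 ]
The reduced form has 3 nonzero rows.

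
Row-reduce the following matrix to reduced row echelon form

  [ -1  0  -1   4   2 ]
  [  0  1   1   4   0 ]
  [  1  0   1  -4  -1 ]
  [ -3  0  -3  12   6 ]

R1 → -1·R1
  [  1  0   1  -4  -2 ]
  [  0  1   1   4   0 ]
  [  1  0   1  -4  -1 ]
  [ -3  0  -3  12   6 ]
R3 → R3 − R1
  [  1  0   1  -4  -2 ]
  [  0  1   1   4   0 ]
  [  0  0   0   0   1 ]
  [ -3  0  -3  12   6 ]
R4 → R4 + 3·R1
  [ 1  0  1  -4  -2 ]
  [ 0  1  1   4   0 ]
  [ 0  0  0   0   1 ]
  [ 0  0  0   0   0 ]
R1 → R1 + 2·R3
  [ 1  0  1  -4  0 ]
  [ 0  1  1   4  0 ]
  [ 0  0  0   0  1 ]
  [ 0  0  0   0  0 ]

[[1, 0, 1, -4, 0], [0, 1, 1, 4, 0], [0, 0, 0, 0, 1], [0, 0, 0, 0, 0]]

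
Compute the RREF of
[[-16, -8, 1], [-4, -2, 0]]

R1 -> -1/16·R1
R2 -> R2 + 4·R1
R2 -> -4·R2
R1 -> R1 + 1/16·R2

[[1, 1/2, 0], [0, 0, 1]]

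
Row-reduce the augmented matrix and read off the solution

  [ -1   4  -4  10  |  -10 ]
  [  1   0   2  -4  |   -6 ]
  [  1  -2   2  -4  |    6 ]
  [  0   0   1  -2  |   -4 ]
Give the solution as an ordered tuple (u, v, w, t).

(2, -6, -4, 0)

ρ1 := -1·ρ1
  [ 1  -4  4  -10  |  10 ]
  [ 1   0  2   -4  |  -6 ]
  [ 1  -2  2   -4  |   6 ]
  [ 0   0  1   -2  |  -4 ]
ρ2 := ρ2 − ρ1
  [ 1  -4   4  -10  |   10 ]
  [ 0   4  -2    6  |  -16 ]
  [ 1  -2   2   -4  |    6 ]
  [ 0   0   1   -2  |   -4 ]
ρ3 := ρ3 − ρ1
  [ 1  -4   4  -10  |   10 ]
  [ 0   4  -2    6  |  -16 ]
  [ 0   2  -2    6  |   -4 ]
  [ 0   0   1   -2  |   -4 ]
ρ2 := 1/4·ρ2
  [ 1  -4     4  -10  |  10 ]
  [ 0   1  -1/2  3/2  |  -4 ]
  [ 0   2    -2    6  |  -4 ]
  [ 0   0     1   -2  |  -4 ]
ρ3 := ρ3 − 2·ρ2
  [ 1  -4     4  -10  |  10 ]
  [ 0   1  -1/2  3/2  |  -4 ]
  [ 0   0    -1    3  |   4 ]
  [ 0   0     1   -2  |  -4 ]
ρ3 := -1·ρ3
  [ 1  -4     4  -10  |  10 ]
  [ 0   1  -1/2  3/2  |  -4 ]
  [ 0   0     1   -3  |  -4 ]
  [ 0   0     1   -2  |  -4 ]
ρ4 := ρ4 − ρ3
  [ 1  -4     4  -10  |  10 ]
  [ 0   1  -1/2  3/2  |  -4 ]
  [ 0   0     1   -3  |  -4 ]
  [ 0   0     0    1  |   0 ]
ρ3 := ρ3 + 3·ρ4
  [ 1  -4     4  -10  |  10 ]
  [ 0   1  -1/2  3/2  |  -4 ]
  [ 0   0     1    0  |  -4 ]
  [ 0   0     0    1  |   0 ]
ρ2 := ρ2 − 3/2·ρ4
  [ 1  -4     4  -10  |  10 ]
  [ 0   1  -1/2    0  |  -4 ]
  [ 0   0     1    0  |  -4 ]
  [ 0   0     0    1  |   0 ]
ρ1 := ρ1 + 10·ρ4
  [ 1  -4     4  0  |  10 ]
  [ 0   1  -1/2  0  |  -4 ]
  [ 0   0     1  0  |  -4 ]
  [ 0   0     0  1  |   0 ]
ρ2 := ρ2 + 1/2·ρ3
  [ 1  -4  4  0  |  10 ]
  [ 0   1  0  0  |  -6 ]
  [ 0   0  1  0  |  -4 ]
  [ 0   0  0  1  |   0 ]
ρ1 := ρ1 − 4·ρ3
  [ 1  -4  0  0  |  26 ]
  [ 0   1  0  0  |  -6 ]
  [ 0   0  1  0  |  -4 ]
  [ 0   0  0  1  |   0 ]
ρ1 := ρ1 + 4·ρ2
  [ 1  0  0  0  |   2 ]
  [ 0  1  0  0  |  -6 ]
  [ 0  0  1  0  |  -4 ]
  [ 0  0  0  1  |   0 ]
Reading off the last column: u = 2, v = -6, w = -4, t = 0.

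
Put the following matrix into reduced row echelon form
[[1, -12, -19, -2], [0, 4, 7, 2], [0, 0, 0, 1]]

R2 := 1/4·R2
  [ 1  -12  -19   -2 ]
  [ 0    1  7/4  1/2 ]
  [ 0    0    0    1 ]
R2 := R2 − 1/2·R3
  [ 1  -12  -19  -2 ]
  [ 0    1  7/4   0 ]
  [ 0    0    0   1 ]
R1 := R1 + 2·R3
  [ 1  -12  -19  0 ]
  [ 0    1  7/4  0 ]
  [ 0    0    0  1 ]
R1 := R1 + 12·R2
  [ 1  0    2  0 ]
  [ 0  1  7/4  0 ]
  [ 0  0    0  1 ]

[[1, 0, 2, 0], [0, 1, 7/4, 0], [0, 0, 0, 1]]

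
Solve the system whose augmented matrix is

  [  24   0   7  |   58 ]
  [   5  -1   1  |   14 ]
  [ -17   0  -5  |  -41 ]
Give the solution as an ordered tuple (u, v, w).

Multiply r1 by 1/24.
  [   1   0  7/24  |  29/12 ]
  [   5  -1     1  |     14 ]
  [ -17   0    -5  |    -41 ]
Subtract 5 times r1 from r2.
  [   1   0    7/24  |  29/12 ]
  [   0  -1  -11/24  |  23/12 ]
  [ -17   0      -5  |    -41 ]
Add 17 times r1 to r3.
  [ 1   0    7/24  |  29/12 ]
  [ 0  -1  -11/24  |  23/12 ]
  [ 0   0   -1/24  |   1/12 ]
Multiply r2 by -1.
  [ 1  0   7/24  |   29/12 ]
  [ 0  1  11/24  |  -23/12 ]
  [ 0  0  -1/24  |    1/12 ]
Multiply r3 by -24.
  [ 1  0   7/24  |   29/12 ]
  [ 0  1  11/24  |  -23/12 ]
  [ 0  0      1  |      -2 ]
Subtract 11/24 times r3 from r2.
  [ 1  0  7/24  |  29/12 ]
  [ 0  1     0  |     -1 ]
  [ 0  0     1  |     -2 ]
Subtract 7/24 times r3 from r1.
  [ 1  0  0  |   3 ]
  [ 0  1  0  |  -1 ]
  [ 0  0  1  |  -2 ]
Reading off the last column: u = 3, v = -1, w = -2.

(3, -1, -2)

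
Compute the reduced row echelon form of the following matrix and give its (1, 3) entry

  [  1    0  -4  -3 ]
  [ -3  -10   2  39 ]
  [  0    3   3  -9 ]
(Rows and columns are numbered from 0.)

R2 ← R2 + 3·R1
  [ 1    0   -4  -3 ]
  [ 0  -10  -10  30 ]
  [ 0    3    3  -9 ]
R2 ← -1/10·R2
  [ 1  0  -4  -3 ]
  [ 0  1   1  -3 ]
  [ 0  3   3  -9 ]
R3 ← R3 − 3·R2
  [ 1  0  -4  -3 ]
  [ 0  1   1  -3 ]
  [ 0  0   0   0 ]

-3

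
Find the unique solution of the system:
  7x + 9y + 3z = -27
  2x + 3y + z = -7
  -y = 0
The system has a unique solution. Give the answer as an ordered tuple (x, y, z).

Form the augmented matrix and row-reduce:
  [ 7   9  3  |  -27 ]
  [ 2   3  1  |   -7 ]
  [ 0  -1  0  |    0 ]
ρ1 -> 1/7·ρ1
  [ 1  9/7  3/7  |  -27/7 ]
  [ 2    3    1  |     -7 ]
  [ 0   -1    0  |      0 ]
ρ2 -> ρ2 − 2·ρ1
  [ 1  9/7  3/7  |  -27/7 ]
  [ 0  3/7  1/7  |    5/7 ]
  [ 0   -1    0  |      0 ]
ρ2 -> 7/3·ρ2
  [ 1  9/7  3/7  |  -27/7 ]
  [ 0    1  1/3  |    5/3 ]
  [ 0   -1    0  |      0 ]
ρ3 -> ρ3 + ρ2
  [ 1  9/7  3/7  |  -27/7 ]
  [ 0    1  1/3  |    5/3 ]
  [ 0    0  1/3  |    5/3 ]
ρ3 -> 3·ρ3
  [ 1  9/7  3/7  |  -27/7 ]
  [ 0    1  1/3  |    5/3 ]
  [ 0    0    1  |      5 ]
ρ2 -> ρ2 − 1/3·ρ3
  [ 1  9/7  3/7  |  -27/7 ]
  [ 0    1    0  |      0 ]
  [ 0    0    1  |      5 ]
ρ1 -> ρ1 − 3/7·ρ3
  [ 1  9/7  0  |  -6 ]
  [ 0    1  0  |   0 ]
  [ 0    0  1  |   5 ]
ρ1 -> ρ1 − 9/7·ρ2
  [ 1  0  0  |  -6 ]
  [ 0  1  0  |   0 ]
  [ 0  0  1  |   5 ]
Reading off the last column: x = -6, y = 0, z = 5.

(-6, 0, 5)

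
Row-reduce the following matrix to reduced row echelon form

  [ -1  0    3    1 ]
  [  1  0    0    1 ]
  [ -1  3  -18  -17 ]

R1 → -1·R1
  [  1  0   -3   -1 ]
  [  1  0    0    1 ]
  [ -1  3  -18  -17 ]
R2 → R2 − R1
  [  1  0   -3   -1 ]
  [  0  0    3    2 ]
  [ -1  3  -18  -17 ]
R3 → R3 + R1
  [ 1  0   -3   -1 ]
  [ 0  0    3    2 ]
  [ 0  3  -21  -18 ]
R2 <-> R3
  [ 1  0   -3   -1 ]
  [ 0  3  -21  -18 ]
  [ 0  0    3    2 ]
R2 → 1/3·R2
  [ 1  0  -3  -1 ]
  [ 0  1  -7  -6 ]
  [ 0  0   3   2 ]
R3 → 1/3·R3
  [ 1  0  -3   -1 ]
  [ 0  1  -7   -6 ]
  [ 0  0   1  2/3 ]
R2 → R2 + 7·R3
  [ 1  0  -3    -1 ]
  [ 0  1   0  -4/3 ]
  [ 0  0   1   2/3 ]
R1 → R1 + 3·R3
  [ 1  0  0     1 ]
  [ 0  1  0  -4/3 ]
  [ 0  0  1   2/3 ]

[[1, 0, 0, 1], [0, 1, 0, -4/3], [0, 0, 1, 2/3]]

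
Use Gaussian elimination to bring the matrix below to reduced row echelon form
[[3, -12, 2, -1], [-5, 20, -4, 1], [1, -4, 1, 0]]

R1 → 1/3·R1
  [  1  -4  2/3  -1/3 ]
  [ -5  20   -4     1 ]
  [  1  -4    1     0 ]
R2 → R2 + 5·R1
  [ 1  -4   2/3  -1/3 ]
  [ 0   0  -2/3  -2/3 ]
  [ 1  -4     1     0 ]
R3 → R3 − R1
  [ 1  -4   2/3  -1/3 ]
  [ 0   0  -2/3  -2/3 ]
  [ 0   0   1/3   1/3 ]
R2 → -3/2·R2
  [ 1  -4  2/3  -1/3 ]
  [ 0   0    1     1 ]
  [ 0   0  1/3   1/3 ]
R3 → R3 − 1/3·R2
  [ 1  -4  2/3  -1/3 ]
  [ 0   0    1     1 ]
  [ 0   0    0     0 ]
R1 → R1 − 2/3·R2
  [ 1  -4  0  -1 ]
  [ 0   0  1   1 ]
  [ 0   0  0   0 ]

[[1, -4, 0, -1], [0, 0, 1, 1], [0, 0, 0, 0]]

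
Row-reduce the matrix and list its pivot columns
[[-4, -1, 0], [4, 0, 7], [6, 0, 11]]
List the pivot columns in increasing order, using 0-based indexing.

0, 1, 2

R1 ← -1/4·R1
R2 ← R2 − 4·R1
R3 ← R3 − 6·R1
R2 ← -1·R2
R3 ← R3 + 3/2·R2
R3 ← 2·R3
R2 ← R2 + 7·R3
R1 ← R1 − 1/4·R2
Pivot columns are the columns containing a leading 1.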